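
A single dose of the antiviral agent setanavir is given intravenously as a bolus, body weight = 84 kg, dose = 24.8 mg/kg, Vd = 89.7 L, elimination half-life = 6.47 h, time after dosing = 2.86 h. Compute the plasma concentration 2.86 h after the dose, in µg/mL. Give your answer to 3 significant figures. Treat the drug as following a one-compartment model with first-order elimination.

17.1 µg/mL

Total dose = 24.8 × 84 = 2083 mg
C₀ = Dose / Vd = 2083 / 89.7 = 23.22 mg/L
k = ln2 / t½ = 0.693147 / 6.47 = 0.1071 h⁻¹
C = C₀ · e^(−k·t) = 23.22 × e^(−0.1071 × 2.86)
  = 23.22 × 0.7362 = 17.09 mg/L
(17.09 mg/L = 17.09 µg/mL)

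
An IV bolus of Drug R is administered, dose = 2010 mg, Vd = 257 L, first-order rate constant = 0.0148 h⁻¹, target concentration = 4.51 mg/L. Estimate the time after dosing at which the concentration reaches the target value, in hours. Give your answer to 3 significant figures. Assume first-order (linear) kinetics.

37.2 h

C₀ = Dose / Vd = 2010 / 257 = 7.821 mg/L
t = ln(C₀ / C) / k = ln(7.821 / 4.51) / 0.01480
  = ln(1.734) / 0.01480 = 0.5504 / 0.01480 = 37.19 h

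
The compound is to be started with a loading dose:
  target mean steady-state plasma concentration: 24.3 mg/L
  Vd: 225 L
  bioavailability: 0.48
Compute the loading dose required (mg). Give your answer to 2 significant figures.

LD = Css × Vd / F = 24.3 × 225 / 0.48 = 11390 mg

11000 mg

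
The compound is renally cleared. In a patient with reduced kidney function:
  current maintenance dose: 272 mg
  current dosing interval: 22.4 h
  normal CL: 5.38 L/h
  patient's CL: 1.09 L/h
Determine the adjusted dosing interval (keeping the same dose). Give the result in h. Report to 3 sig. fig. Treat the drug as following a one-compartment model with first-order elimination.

111 h

To keep the same average steady-state level, dosing rate must scale with clearance.
CL ratio = 1.09 / 5.38 = 0.2026
New interval (same dose) = 22.4 / 0.2026 = 110.6 h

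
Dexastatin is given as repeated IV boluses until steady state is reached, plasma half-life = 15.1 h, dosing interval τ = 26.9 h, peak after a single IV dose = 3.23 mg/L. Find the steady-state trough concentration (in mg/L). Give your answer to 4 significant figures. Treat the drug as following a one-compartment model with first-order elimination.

1.325 mg/L

k = ln2 / t½ = 0.693147 / 15.1 = 0.04590 h⁻¹
e^(−kτ) = e^(−0.04590 × 26.9) = 0.2909
Accumulation ratio R = 1 / (1 − e^(−kτ)) = 1 / (1 − 0.2909) = 1.410
Steady-state trough = C₀ × R × e^(−kτ) = 3.23 × 1.410 × 0.2909 = 1.325 mg/L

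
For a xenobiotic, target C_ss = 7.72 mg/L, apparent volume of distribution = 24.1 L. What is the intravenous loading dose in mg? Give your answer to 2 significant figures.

LD = Css × Vd = 7.72 × 24.1 = 186.1 mg

190 mg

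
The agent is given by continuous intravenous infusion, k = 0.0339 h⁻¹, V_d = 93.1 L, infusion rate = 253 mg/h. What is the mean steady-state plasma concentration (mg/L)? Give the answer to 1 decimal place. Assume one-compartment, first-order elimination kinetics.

CL = k × Vd = 0.03390 × 93.1 = 3.156 L/h
At steady state Css = R₀ / CL = 253 / 3.156 = 80.16 mg/L

80.2 mg/L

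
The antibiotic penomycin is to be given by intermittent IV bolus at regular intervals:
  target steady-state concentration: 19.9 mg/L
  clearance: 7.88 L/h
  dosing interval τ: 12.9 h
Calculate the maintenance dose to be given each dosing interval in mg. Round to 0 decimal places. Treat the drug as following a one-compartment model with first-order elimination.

2023 mg

At steady state, Dose/τ = Css × CL.
Dose = Css × CL × τ = 19.9 × 7.880 × 12.9 = 2023 mg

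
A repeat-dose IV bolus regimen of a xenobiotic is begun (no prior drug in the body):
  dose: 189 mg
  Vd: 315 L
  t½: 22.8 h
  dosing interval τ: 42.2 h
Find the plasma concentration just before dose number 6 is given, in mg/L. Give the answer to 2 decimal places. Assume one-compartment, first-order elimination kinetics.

C₀ per dose = Dose / Vd = 189 / 315 = 0.6000 mg/L
k = ln2 / t½ = 0.693147 / 22.8 = 0.03040 h⁻¹
Fraction remaining after one interval: r = e^(−kτ) = e^(−0.03040 × 42.2) = 0.2772
Before dose 6, 5 doses have been given (aged 1τ, 2τ, 3τ, 4τ, 5τ).
C_trough = C₀ × (r + r² + … + r^5) = C₀ × r(1−r^5)/(1−r)
        = 0.6000 × 0.2772 × (1 − 0.001637) / (1 − 0.2772) = 0.2297 mg/L

0.23 mg/L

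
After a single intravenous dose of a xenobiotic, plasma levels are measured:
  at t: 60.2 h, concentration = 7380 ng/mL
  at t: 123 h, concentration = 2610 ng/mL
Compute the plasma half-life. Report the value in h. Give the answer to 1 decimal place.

k = ln(C₁/C₂) / (t₂ − t₁) = ln(7380/2610) / (123 − 60.2)
  = 1.039 / 62.80 = 0.01654 h⁻¹
t½ = ln2 / k = 0.693147 / 0.01654 = 41.91 h

41.9 h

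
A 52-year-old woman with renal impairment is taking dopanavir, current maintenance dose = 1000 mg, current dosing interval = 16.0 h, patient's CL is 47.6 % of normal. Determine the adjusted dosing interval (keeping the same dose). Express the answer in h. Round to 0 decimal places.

To keep the same average steady-state level, dosing rate must scale with clearance.
CL ratio = 47.6 / 100 = 0.4760
New interval (same dose) = 16.0 / 0.4760 = 33.61 h

34 h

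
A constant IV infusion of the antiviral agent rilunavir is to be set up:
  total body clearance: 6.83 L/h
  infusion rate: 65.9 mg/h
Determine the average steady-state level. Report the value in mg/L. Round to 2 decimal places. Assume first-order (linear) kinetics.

9.65 mg/L

At steady state Css = R₀ / CL = 65.9 / 6.830 = 9.649 mg/L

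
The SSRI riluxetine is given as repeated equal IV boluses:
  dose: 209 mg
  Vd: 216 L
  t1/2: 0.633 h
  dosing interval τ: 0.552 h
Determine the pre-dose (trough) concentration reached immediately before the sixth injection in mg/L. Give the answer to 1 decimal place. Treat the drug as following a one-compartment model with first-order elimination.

1.1 mg/L

C₀ per dose = Dose / Vd = 209 / 216 = 0.9676 mg/L
k = ln2 / t½ = 0.693147 / 0.633 = 1.095 h⁻¹
Fraction remaining after one interval: r = e^(−kτ) = e^(−1.095 × 0.552) = 0.5464
Before dose 6, 5 doses have been given (aged 1τ, 2τ, 3τ, 4τ, 5τ).
C_trough = C₀ × (r + r² + … + r^5) = C₀ × r(1−r^5)/(1−r)
        = 0.9676 × 0.5464 × (1 − 0.04870) / (1 − 0.5464) = 1.109 mg/L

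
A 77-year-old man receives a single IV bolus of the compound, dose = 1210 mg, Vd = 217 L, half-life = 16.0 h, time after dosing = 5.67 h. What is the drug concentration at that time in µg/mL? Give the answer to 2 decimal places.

4.36 µg/mL

C₀ = Dose / Vd = 1210 / 217 = 5.576 mg/L
k = ln2 / t½ = 0.693147 / 16.0 = 0.04332 h⁻¹
C = C₀ · e^(−k·t) = 5.576 × e^(−0.04332 × 5.67)
  = 5.576 × 0.7822 = 4.362 mg/L
(4.362 mg/L = 4.362 µg/mL)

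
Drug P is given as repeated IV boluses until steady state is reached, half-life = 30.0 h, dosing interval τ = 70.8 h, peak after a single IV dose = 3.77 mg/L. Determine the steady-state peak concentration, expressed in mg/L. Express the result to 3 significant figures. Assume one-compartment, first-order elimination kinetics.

4.68 mg/L

k = ln2 / t½ = 0.693147 / 30.0 = 0.02310 h⁻¹
e^(−kτ) = e^(−0.02310 × 70.8) = 0.1949
Accumulation ratio R = 1 / (1 − e^(−kτ)) = 1 / (1 − 0.1949) = 1.242
Steady-state peak = C₀ × R = 3.77 × 1.242 = 4.682 mg/L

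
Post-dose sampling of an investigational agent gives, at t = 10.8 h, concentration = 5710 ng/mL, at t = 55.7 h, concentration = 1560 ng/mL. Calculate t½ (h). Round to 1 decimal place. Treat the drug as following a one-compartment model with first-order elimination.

k = ln(C₁/C₂) / (t₂ − t₁) = ln(5710/1560) / (55.7 − 10.8)
  = 1.298 / 44.90 = 0.02891 h⁻¹
t½ = ln2 / k = 0.693147 / 0.02891 = 23.98 h

24.0 h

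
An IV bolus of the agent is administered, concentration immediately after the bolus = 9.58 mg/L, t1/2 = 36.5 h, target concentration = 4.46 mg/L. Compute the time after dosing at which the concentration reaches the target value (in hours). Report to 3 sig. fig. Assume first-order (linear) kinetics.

40.3 h

k = ln2 / t½ = 0.693147 / 36.5 = 0.01899 h⁻¹
t = ln(C₀ / C) / k = ln(9.580 / 4.46) / 0.01899
  = ln(2.148) / 0.01899 = 0.7645 / 0.01899 = 40.26 h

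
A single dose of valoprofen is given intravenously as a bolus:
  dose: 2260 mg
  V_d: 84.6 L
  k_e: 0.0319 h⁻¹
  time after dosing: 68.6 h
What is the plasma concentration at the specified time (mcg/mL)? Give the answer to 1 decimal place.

3.0 mcg/mL

C₀ = Dose / Vd = 2260 / 84.6 = 26.71 mg/L
C = C₀ · e^(−k·t) = 26.71 × e^(−0.03190 × 68.6)
  = 26.71 × 0.1121 = 2.994 mg/L
(2.994 mg/L = 2.994 mcg/mL)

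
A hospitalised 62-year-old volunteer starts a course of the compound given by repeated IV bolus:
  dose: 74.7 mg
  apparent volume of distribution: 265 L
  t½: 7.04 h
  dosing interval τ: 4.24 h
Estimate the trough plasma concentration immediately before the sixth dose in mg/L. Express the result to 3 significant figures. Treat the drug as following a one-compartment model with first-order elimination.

0.477 mg/L

C₀ per dose = Dose / Vd = 74.7 / 265 = 0.2819 mg/L
k = ln2 / t½ = 0.693147 / 7.04 = 0.09846 h⁻¹
Fraction remaining after one interval: r = e^(−kτ) = e^(−0.09846 × 4.24) = 0.6587
Before dose 6, 5 doses have been given (aged 1τ, 2τ, 3τ, 4τ, 5τ).
C_trough = C₀ × (r + r² + … + r^5) = C₀ × r(1−r^5)/(1−r)
        = 0.2819 × 0.6587 × (1 − 0.1240) / (1 − 0.6587) = 0.4766 mg/L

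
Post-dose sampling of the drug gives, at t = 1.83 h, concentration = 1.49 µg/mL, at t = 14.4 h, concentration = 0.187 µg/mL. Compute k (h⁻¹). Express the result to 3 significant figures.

0.165 h⁻¹

k = ln(C₁/C₂) / (t₂ − t₁) = ln(1.49/0.187) / (14.4 − 1.83)
  = 2.075 / 12.57 = 0.1651 h⁻¹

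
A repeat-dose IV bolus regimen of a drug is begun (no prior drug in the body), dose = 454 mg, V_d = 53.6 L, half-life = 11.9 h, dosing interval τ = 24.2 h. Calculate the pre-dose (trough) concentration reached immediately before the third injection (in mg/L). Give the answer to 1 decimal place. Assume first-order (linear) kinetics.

C₀ per dose = Dose / Vd = 454 / 53.6 = 8.470 mg/L
k = ln2 / t½ = 0.693147 / 11.9 = 0.05825 h⁻¹
Fraction remaining after one interval: r = e^(−kτ) = e^(−0.05825 × 24.2) = 0.2442
Before dose 3, 2 doses have been given (aged 1τ, 2τ).
C_trough = C₀ × (r + r²) = 8.470 × (0.2442 + 0.05963) = 2.573 mg/L

2.6 mg/L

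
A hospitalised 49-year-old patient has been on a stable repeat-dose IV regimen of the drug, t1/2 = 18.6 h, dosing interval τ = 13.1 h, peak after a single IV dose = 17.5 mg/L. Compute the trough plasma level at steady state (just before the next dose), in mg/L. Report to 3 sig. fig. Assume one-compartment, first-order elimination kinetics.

27.8 mg/L

k = ln2 / t½ = 0.693147 / 18.6 = 0.03727 h⁻¹
e^(−kτ) = e^(−0.03727 × 13.1) = 0.6137
Accumulation ratio R = 1 / (1 − e^(−kτ)) = 1 / (1 − 0.6137) = 2.589
Steady-state trough = C₀ × R × e^(−kτ) = 17.5 × 2.589 × 0.6137 = 27.81 mg/L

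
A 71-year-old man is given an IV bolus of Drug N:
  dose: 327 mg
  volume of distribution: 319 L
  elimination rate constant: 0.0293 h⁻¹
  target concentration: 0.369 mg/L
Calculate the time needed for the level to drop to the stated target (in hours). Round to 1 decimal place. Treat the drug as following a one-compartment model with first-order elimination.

C₀ = Dose / Vd = 327.0 / 319 = 1.025 mg/L
t = ln(C₀ / C) / k = ln(1.025 / 0.369) / 0.02930
  = ln(2.778) / 0.02930 = 1.022 / 0.02930 = 34.88 h

34.9 h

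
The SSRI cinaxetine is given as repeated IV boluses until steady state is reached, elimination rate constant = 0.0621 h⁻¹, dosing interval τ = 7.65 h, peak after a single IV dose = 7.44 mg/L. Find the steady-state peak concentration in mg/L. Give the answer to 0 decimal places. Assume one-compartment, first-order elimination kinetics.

20 mg/L

e^(−kτ) = e^(−0.06210 × 7.65) = 0.6218
Accumulation ratio R = 1 / (1 − e^(−kτ)) = 1 / (1 − 0.6218) = 2.644
Steady-state peak = C₀ × R = 7.44 × 2.644 = 19.67 mg/L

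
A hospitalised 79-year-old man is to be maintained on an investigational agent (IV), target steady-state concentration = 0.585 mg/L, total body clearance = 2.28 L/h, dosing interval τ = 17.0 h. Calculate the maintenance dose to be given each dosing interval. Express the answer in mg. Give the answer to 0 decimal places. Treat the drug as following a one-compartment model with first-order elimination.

23 mg

At steady state, Dose/τ = Css × CL.
Dose = Css × CL × τ = 0.585 × 2.280 × 17.0 = 22.67 mg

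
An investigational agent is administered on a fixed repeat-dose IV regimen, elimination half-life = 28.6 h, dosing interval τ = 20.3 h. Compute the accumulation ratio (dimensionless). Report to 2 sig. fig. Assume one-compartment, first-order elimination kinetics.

2.6

k = ln2 / t½ = 0.693147 / 28.6 = 0.02424 h⁻¹
e^(−kτ) = e^(−0.02424 × 20.3) = 0.6114
Accumulation ratio R = 1 / (1 − e^(−kτ)) = 1 / (1 − 0.6114) = 2.573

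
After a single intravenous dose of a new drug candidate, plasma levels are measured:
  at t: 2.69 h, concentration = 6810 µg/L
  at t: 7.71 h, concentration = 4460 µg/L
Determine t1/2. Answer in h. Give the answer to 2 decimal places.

k = ln(C₁/C₂) / (t₂ − t₁) = ln(6810/4460) / (7.71 − 2.69)
  = 0.4232 / 5.020 = 0.08430 h⁻¹
t½ = ln2 / k = 0.693147 / 0.08430 = 8.222 h

8.22 h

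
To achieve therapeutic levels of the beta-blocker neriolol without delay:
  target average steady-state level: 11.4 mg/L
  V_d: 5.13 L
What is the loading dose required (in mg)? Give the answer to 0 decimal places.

58 mg

LD = Css × Vd = 11.4 × 5.13 = 58.48 mg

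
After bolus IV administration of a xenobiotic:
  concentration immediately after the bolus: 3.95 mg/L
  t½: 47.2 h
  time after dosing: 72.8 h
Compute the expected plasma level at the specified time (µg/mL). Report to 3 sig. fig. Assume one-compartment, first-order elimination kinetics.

k = ln2 / t½ = 0.693147 / 47.2 = 0.01469 h⁻¹
C = C₀ · e^(−k·t) = 3.950 × e^(−0.01469 × 72.8)
  = 3.950 × 0.3432 = 1.356 mg/L
(1.356 mg/L = 1.356 µg/mL)

1.36 µg/mL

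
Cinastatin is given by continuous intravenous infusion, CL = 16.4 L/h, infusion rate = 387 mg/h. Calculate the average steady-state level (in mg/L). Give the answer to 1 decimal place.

At steady state Css = R₀ / CL = 387 / 16.40 = 23.60 mg/L

23.6 mg/L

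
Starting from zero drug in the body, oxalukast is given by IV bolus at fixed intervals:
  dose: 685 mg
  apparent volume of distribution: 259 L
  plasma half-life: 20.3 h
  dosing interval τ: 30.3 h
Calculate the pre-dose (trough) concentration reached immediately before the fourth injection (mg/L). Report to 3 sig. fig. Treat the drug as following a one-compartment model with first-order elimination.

C₀ per dose = Dose / Vd = 685 / 259 = 2.645 mg/L
k = ln2 / t½ = 0.693147 / 20.3 = 0.03415 h⁻¹
Fraction remaining after one interval: r = e^(−kτ) = e^(−0.03415 × 30.3) = 0.3553
Before dose 4, 3 doses have been given (aged 1τ, 2τ, 3τ).
C_trough = C₀ × (r + r² + … + r^3) = C₀ × r(1−r^3)/(1−r)
        = 2.645 × 0.3553 × (1 − 0.04485) / (1 − 0.3553) = 1.392 mg/L

1.39 mg/L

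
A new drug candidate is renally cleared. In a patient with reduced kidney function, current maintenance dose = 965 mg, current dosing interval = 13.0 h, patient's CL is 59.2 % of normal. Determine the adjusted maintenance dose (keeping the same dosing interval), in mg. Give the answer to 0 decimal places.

571 mg

To keep the same average steady-state level, dosing rate must scale with clearance.
CL ratio = 59.2 / 100 = 0.5920
New dose (same interval) = 965 × 0.5920 = 571.3 mg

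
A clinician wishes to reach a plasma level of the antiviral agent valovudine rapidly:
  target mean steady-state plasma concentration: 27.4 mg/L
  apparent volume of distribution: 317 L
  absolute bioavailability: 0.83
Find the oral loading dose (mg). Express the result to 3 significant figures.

LD = Css × Vd / F = 27.4 × 317 / 0.83 = 10460 mg

10500 mg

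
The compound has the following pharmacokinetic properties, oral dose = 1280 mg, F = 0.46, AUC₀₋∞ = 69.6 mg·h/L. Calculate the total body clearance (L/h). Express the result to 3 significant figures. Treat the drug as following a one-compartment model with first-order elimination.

CL = F·Dose / AUC = 0.46 × 1280 / 69.6 = 8.460 L/h

8.46 L/h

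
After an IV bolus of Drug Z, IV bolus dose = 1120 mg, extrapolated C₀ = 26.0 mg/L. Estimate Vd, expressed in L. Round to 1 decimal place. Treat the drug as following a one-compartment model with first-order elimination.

Vd = Dose / C₀ = 1120 / 26.0 = 43.08 L

43.1 L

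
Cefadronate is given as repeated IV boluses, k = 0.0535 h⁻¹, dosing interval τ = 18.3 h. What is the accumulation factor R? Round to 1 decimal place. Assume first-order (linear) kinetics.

1.6

e^(−kτ) = e^(−0.05350 × 18.3) = 0.3757
Accumulation ratio R = 1 / (1 − e^(−kτ)) = 1 / (1 − 0.3757) = 1.602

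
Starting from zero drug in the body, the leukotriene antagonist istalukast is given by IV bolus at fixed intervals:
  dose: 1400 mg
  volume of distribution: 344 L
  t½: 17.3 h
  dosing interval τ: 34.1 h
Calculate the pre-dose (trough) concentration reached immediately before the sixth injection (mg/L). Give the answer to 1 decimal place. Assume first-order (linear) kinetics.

C₀ per dose = Dose / Vd = 1400 / 344 = 4.070 mg/L
k = ln2 / t½ = 0.693147 / 17.3 = 0.04007 h⁻¹
Fraction remaining after one interval: r = e^(−kτ) = e^(−0.04007 × 34.1) = 0.2550
Before dose 6, 5 doses have been given (aged 1τ, 2τ, 3τ, 4τ, 5τ).
C_trough = C₀ × (r + r² + … + r^5) = C₀ × r(1−r^5)/(1−r)
        = 4.070 × 0.2550 × (1 − 0.001078) / (1 − 0.2550) = 1.392 mg/L

1.4 mg/L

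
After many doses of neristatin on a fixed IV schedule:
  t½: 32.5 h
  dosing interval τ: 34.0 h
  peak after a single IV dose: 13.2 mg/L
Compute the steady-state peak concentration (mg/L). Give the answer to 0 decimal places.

26 mg/L

k = ln2 / t½ = 0.693147 / 32.5 = 0.02133 h⁻¹
e^(−kτ) = e^(−0.02133 × 34.0) = 0.4842
Accumulation ratio R = 1 / (1 − e^(−kτ)) = 1 / (1 − 0.4842) = 1.939
Steady-state peak = C₀ × R = 13.2 × 1.939 = 25.59 mg/L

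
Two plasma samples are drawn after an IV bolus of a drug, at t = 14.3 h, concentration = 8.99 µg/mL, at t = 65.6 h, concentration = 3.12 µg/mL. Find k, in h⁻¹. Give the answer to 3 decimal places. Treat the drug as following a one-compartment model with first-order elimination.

0.021 h⁻¹

k = ln(C₁/C₂) / (t₂ − t₁) = ln(8.99/3.12) / (65.6 − 14.3)
  = 1.058 / 51.30 = 0.02062 h⁻¹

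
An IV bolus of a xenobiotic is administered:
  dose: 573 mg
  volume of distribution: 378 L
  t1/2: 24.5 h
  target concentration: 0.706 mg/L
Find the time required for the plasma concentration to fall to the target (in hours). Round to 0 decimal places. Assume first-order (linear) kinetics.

27 h

C₀ = Dose / Vd = 573.0 / 378 = 1.516 mg/L
k = ln2 / t½ = 0.693147 / 24.5 = 0.02829 h⁻¹
t = ln(C₀ / C) / k = ln(1.516 / 0.706) / 0.02829
  = ln(2.147) / 0.02829 = 0.7641 / 0.02829 = 27.01 h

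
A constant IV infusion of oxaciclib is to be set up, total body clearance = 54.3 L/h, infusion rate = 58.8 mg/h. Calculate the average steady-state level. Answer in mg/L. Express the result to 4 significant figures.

1.083 mg/L

At steady state Css = R₀ / CL = 58.8 / 54.30 = 1.083 mg/L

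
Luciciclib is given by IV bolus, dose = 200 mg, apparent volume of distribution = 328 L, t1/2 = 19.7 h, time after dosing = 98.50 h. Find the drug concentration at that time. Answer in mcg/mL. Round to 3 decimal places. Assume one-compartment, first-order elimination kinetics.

C₀ = Dose / Vd = 200.0 / 328 = 0.6098 mg/L
k = ln2 / t½ = 0.693147 / 19.7 = 0.03519 h⁻¹
t / t½ = 98.50 / 19.7 = 5 half-lives
C = C₀ × (1/2)^5 = 0.6098 × 0.03125 = 0.01906 mg/L
(0.01906 mg/L = 0.01906 mcg/mL)

0.019 mcg/mL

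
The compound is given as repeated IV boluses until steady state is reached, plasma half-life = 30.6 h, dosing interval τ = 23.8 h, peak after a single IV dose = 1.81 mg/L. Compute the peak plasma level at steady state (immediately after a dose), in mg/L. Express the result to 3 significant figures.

4.34 mg/L

k = ln2 / t½ = 0.693147 / 30.6 = 0.02265 h⁻¹
e^(−kτ) = e^(−0.02265 × 23.8) = 0.5833
Accumulation ratio R = 1 / (1 − e^(−kτ)) = 1 / (1 − 0.5833) = 2.400
Steady-state peak = C₀ × R = 1.81 × 2.400 = 4.344 mg/L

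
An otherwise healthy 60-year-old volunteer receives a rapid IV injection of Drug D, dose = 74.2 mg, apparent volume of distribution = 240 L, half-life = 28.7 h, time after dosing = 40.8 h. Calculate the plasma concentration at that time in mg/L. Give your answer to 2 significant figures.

C₀ = Dose / Vd = 74.20 / 240 = 0.3092 mg/L
k = ln2 / t½ = 0.693147 / 28.7 = 0.02415 h⁻¹
C = C₀ · e^(−k·t) = 0.3092 × e^(−0.02415 × 40.8)
  = 0.3092 × 0.3733 = 0.1154 mg/L

0.12 mg/L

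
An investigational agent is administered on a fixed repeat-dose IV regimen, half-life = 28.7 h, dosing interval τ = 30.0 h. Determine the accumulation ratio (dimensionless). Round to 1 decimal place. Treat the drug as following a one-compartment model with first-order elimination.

k = ln2 / t½ = 0.693147 / 28.7 = 0.02415 h⁻¹
e^(−kτ) = e^(−0.02415 × 30.0) = 0.4846
Accumulation ratio R = 1 / (1 − e^(−kτ)) = 1 / (1 − 0.4846) = 1.940

1.9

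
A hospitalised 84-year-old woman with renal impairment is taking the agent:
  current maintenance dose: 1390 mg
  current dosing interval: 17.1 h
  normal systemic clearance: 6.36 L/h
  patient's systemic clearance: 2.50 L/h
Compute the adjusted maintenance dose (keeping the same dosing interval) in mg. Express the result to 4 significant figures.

546.4 mg

To keep the same average steady-state level, dosing rate must scale with clearance.
CL ratio = 2.50 / 6.36 = 0.3931
New dose (same interval) = 1390 × 0.3931 = 546.4 mg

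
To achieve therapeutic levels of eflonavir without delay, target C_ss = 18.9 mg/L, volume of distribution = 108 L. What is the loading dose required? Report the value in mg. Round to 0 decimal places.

2041 mg

LD = Css × Vd = 18.9 × 108 = 2041 mg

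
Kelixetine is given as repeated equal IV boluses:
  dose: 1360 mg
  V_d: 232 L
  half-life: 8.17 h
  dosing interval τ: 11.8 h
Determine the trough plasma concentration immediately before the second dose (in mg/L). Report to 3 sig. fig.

C₀ per dose = Dose / Vd = 1360 / 232 = 5.862 mg/L
k = ln2 / t½ = 0.693147 / 8.17 = 0.08484 h⁻¹
Fraction remaining after one interval: r = e^(−kτ) = e^(−0.08484 × 11.8) = 0.3675
Before dose 2, 1 dose has been given (aged 1τ).
C_trough = C₀ × r = 5.862 × 0.3675 = 2.154 mg/L

2.15 mg/L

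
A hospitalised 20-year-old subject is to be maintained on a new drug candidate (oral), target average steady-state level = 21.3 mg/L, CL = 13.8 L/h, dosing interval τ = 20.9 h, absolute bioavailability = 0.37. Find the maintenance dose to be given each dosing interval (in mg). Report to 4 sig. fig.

At steady state, F × (Dose/τ) = Css × CL.
Dose = Css × CL × τ / F = 21.3 × 13.80 × 20.9 / 0.37 = 16600 mg

16600 mg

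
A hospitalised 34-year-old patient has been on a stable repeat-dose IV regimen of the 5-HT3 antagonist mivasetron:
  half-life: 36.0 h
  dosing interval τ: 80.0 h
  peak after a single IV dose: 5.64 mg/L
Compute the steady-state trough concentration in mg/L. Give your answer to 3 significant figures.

k = ln2 / t½ = 0.693147 / 36.0 = 0.01925 h⁻¹
e^(−kτ) = e^(−0.01925 × 80.0) = 0.2144
Accumulation ratio R = 1 / (1 − e^(−kτ)) = 1 / (1 − 0.2144) = 1.273
Steady-state trough = C₀ × R × e^(−kτ) = 5.64 × 1.273 × 0.2144 = 1.539 mg/L

1.54 mg/L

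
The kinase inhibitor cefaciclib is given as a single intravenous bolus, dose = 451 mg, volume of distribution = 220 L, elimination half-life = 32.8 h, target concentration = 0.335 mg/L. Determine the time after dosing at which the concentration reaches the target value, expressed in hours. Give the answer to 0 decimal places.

C₀ = Dose / Vd = 451.0 / 220 = 2.050 mg/L
k = ln2 / t½ = 0.693147 / 32.8 = 0.02113 h⁻¹
t = ln(C₀ / C) / k = ln(2.050 / 0.335) / 0.02113
  = ln(6.119) / 0.02113 = 1.811 / 0.02113 = 85.71 h

86 h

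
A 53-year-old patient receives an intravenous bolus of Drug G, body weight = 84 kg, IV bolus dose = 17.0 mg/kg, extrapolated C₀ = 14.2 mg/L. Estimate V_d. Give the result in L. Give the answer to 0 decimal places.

101 L

Dose = 17.0 × 84 = 1428 mg
Vd = Dose / C₀ = 1428 / 14.2 = 100.6 L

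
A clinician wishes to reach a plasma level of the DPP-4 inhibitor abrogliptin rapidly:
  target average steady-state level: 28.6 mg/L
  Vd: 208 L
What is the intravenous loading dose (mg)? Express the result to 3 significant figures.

5950 mg

LD = Css × Vd = 28.6 × 208 = 5949 mg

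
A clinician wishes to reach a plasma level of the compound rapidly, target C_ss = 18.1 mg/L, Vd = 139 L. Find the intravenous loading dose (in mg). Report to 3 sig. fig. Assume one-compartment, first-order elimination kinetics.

LD = Css × Vd = 18.1 × 139 = 2516 mg

2520 mg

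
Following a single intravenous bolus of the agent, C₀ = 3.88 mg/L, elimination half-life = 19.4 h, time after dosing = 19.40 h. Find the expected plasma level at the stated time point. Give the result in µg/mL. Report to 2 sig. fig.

k = ln2 / t½ = 0.693147 / 19.4 = 0.03573 h⁻¹
t / t½ = 19.40 / 19.4 = 1 half-lives
C = C₀ × (1/2)^1 = 3.880 × 0.5000 = 1.940 mg/L
(1.940 mg/L = 1.940 µg/mL)

1.9 µg/mL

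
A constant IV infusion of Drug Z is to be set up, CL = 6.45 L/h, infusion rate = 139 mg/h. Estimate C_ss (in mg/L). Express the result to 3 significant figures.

At steady state Css = R₀ / CL = 139 / 6.450 = 21.55 mg/L

21.6 mg/L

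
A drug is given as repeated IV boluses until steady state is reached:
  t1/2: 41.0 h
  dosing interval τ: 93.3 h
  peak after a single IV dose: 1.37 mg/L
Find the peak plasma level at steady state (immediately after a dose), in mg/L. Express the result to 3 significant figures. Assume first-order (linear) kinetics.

1.73 mg/L

k = ln2 / t½ = 0.693147 / 41.0 = 0.01691 h⁻¹
e^(−kτ) = e^(−0.01691 × 93.3) = 0.2064
Accumulation ratio R = 1 / (1 − e^(−kτ)) = 1 / (1 − 0.2064) = 1.260
Steady-state peak = C₀ × R = 1.37 × 1.260 = 1.726 mg/L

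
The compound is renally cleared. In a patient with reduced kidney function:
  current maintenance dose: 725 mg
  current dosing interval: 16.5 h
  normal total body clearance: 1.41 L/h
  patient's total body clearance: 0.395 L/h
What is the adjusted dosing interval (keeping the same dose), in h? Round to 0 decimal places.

To keep the same average steady-state level, dosing rate must scale with clearance.
CL ratio = 0.395 / 1.41 = 0.2801
New interval (same dose) = 16.5 / 0.2801 = 58.91 h

59 h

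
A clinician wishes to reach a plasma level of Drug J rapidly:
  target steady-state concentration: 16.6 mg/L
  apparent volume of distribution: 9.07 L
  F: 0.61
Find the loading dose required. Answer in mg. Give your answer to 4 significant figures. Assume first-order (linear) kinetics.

246.8 mg

LD = Css × Vd / F = 16.6 × 9.07 / 0.61 = 246.8 mg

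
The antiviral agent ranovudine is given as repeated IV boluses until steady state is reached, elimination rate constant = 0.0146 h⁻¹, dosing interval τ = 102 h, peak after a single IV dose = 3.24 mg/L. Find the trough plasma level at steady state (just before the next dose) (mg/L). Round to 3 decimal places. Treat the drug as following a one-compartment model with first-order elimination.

e^(−kτ) = e^(−0.01460 × 102) = 0.2256
Accumulation ratio R = 1 / (1 − e^(−kτ)) = 1 / (1 − 0.2256) = 1.291
Steady-state trough = C₀ × R × e^(−kτ) = 3.24 × 1.291 × 0.2256 = 0.9436 mg/L

0.944 mg/L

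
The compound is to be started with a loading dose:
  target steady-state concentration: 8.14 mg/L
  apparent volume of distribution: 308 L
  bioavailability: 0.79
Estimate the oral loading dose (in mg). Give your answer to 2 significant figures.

3200 mg

LD = Css × Vd / F = 8.14 × 308 / 0.79 = 3174 mg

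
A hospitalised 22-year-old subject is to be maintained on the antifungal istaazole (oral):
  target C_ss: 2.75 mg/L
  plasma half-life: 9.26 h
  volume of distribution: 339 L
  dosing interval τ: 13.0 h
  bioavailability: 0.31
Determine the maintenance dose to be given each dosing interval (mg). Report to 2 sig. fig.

2900 mg

k = ln2 / t½ = 0.693147 / 9.26 = 0.07485 h⁻¹
CL = k × Vd = 0.07485 × 339 = 25.37 L/h
At steady state, F × (Dose/τ) = Css × CL.
Dose = Css × CL × τ / F = 2.75 × 25.37 × 13.0 / 0.31 = 2926 mg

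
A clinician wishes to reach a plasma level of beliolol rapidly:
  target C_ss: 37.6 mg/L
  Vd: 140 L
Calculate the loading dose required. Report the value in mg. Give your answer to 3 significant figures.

LD = Css × Vd = 37.6 × 140 = 5264 mg

5260 mg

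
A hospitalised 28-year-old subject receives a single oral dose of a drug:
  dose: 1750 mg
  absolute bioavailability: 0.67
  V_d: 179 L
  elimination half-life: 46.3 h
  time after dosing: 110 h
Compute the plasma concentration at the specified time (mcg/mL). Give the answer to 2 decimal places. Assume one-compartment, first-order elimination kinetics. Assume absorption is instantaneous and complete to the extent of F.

1.26 mcg/mL

Amount reaching circulation = F × Dose = 0.67 × 1750 = 1173 mg
C₀ = F·Dose / Vd = 1173 / 179 = 6.553 mg/L
k = ln2 / t½ = 0.693147 / 46.3 = 0.01497 h⁻¹
C = C₀ · e^(−k·t) = 6.553 × e^(−0.01497 × 110)
  = 6.553 × 0.1927 = 1.263 mg/L
(1.263 mg/L = 1.263 mcg/mL)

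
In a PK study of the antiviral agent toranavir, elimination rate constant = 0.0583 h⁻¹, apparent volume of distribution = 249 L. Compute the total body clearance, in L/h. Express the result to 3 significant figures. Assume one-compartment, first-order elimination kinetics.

CL = k × Vd = 0.0583 × 249 = 14.52 L/h

14.5 L/h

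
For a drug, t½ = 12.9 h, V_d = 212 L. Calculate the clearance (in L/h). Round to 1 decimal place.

11.4 L/h

k = ln2 / t½ = 0.693147 / 12.9 = 0.05373 h⁻¹
CL = k × Vd = 0.05373 × 212 = 11.39 L/h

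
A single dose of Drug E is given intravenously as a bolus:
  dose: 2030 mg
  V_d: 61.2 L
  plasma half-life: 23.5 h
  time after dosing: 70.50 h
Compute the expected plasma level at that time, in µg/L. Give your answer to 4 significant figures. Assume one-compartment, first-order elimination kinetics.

C₀ = Dose / Vd = 2030 / 61.2 = 33.17 mg/L
k = ln2 / t½ = 0.693147 / 23.5 = 0.02950 h⁻¹
t / t½ = 70.50 / 23.5 = 3 half-lives
C = C₀ × (1/2)^3 = 33.17 × 0.1250 = 4.146 mg/L
Convert: 4.146 mg/L × 1000 = 4146 µg/L

4146 µg/L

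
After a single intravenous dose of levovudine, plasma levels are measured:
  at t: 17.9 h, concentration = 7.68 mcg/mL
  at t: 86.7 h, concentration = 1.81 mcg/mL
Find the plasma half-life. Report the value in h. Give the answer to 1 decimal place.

33.0 h

k = ln(C₁/C₂) / (t₂ − t₁) = ln(7.68/1.81) / (86.7 − 17.9)
  = 1.445 / 68.80 = 0.02100 h⁻¹
t½ = ln2 / k = 0.693147 / 0.02100 = 33.01 h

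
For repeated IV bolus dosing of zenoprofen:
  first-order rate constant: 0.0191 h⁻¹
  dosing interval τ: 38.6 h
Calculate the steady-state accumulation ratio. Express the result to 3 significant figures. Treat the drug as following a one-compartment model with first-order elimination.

1.92

e^(−kτ) = e^(−0.01910 × 38.6) = 0.4784
Accumulation ratio R = 1 / (1 − e^(−kτ)) = 1 / (1 − 0.4784) = 1.917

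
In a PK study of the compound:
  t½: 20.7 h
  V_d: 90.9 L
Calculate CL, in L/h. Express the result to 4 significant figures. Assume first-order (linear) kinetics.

k = ln2 / t½ = 0.693147 / 20.7 = 0.03349 h⁻¹
CL = k × Vd = 0.03349 × 90.9 = 3.044 L/h

3.044 L/h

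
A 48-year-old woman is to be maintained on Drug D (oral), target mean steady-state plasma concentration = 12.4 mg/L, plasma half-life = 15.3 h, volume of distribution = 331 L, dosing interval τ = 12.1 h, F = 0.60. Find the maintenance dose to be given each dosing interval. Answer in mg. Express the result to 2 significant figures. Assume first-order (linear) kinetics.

k = ln2 / t½ = 0.693147 / 15.3 = 0.04530 h⁻¹
CL = k × Vd = 0.04530 × 331 = 14.99 L/h
At steady state, F × (Dose/τ) = Css × CL.
Dose = Css × CL × τ / F = 12.4 × 14.99 × 12.1 / 0.60 = 3748 mg

3700 mg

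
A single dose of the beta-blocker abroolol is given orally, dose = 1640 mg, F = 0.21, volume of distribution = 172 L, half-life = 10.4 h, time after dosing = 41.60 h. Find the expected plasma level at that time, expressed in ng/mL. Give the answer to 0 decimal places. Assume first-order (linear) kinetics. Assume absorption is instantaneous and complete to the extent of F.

125 ng/mL

Amount reaching circulation = F × Dose = 0.21 × 1640 = 344.4 mg
C₀ = F·Dose / Vd = 344.4 / 172 = 2.002 mg/L
k = ln2 / t½ = 0.693147 / 10.4 = 0.06665 h⁻¹
t / t½ = 41.60 / 10.4 = 4 half-lives
C = C₀ × (1/2)^4 = 2.002 × 0.06250 = 0.1251 mg/L
Convert: 0.1251 mg/L × 1000 = 125.1 ng/mL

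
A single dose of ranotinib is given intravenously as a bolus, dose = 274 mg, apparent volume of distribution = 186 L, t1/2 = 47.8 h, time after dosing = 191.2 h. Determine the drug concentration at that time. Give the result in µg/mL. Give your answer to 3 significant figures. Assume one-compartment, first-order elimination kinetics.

C₀ = Dose / Vd = 274.0 / 186 = 1.473 mg/L
k = ln2 / t½ = 0.693147 / 47.8 = 0.01450 h⁻¹
t / t½ = 191.2 / 47.8 = 4 half-lives
C = C₀ × (1/2)^4 = 1.473 × 0.06250 = 0.09206 mg/L
(0.09206 mg/L = 0.09206 µg/mL)

0.0921 µg/mL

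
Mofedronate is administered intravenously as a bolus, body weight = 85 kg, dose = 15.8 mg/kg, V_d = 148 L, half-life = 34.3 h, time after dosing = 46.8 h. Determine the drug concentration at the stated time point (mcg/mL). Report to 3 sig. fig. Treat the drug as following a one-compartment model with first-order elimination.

Total dose = 15.8 × 85 = 1343 mg
C₀ = Dose / Vd = 1343 / 148 = 9.074 mg/L
k = ln2 / t½ = 0.693147 / 34.3 = 0.02021 h⁻¹
C = C₀ · e^(−k·t) = 9.074 × e^(−0.02021 × 46.8)
  = 9.074 × 0.3884 = 3.524 mg/L
(3.524 mg/L = 3.524 mcg/mL)

3.52 mcg/mL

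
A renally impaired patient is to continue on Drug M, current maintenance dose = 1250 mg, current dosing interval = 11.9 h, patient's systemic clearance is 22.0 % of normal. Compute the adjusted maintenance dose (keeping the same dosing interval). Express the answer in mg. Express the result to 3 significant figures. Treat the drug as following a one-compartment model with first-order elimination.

275 mg

To keep the same average steady-state level, dosing rate must scale with clearance.
CL ratio = 22.0 / 100 = 0.2200
New dose (same interval) = 1250 × 0.2200 = 275.0 mg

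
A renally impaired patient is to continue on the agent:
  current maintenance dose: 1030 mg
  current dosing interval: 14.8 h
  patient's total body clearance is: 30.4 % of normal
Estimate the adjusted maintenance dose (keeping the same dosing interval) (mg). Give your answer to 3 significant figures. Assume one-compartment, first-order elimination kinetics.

313 mg

To keep the same average steady-state level, dosing rate must scale with clearance.
CL ratio = 30.4 / 100 = 0.3040
New dose (same interval) = 1030 × 0.3040 = 313.1 mg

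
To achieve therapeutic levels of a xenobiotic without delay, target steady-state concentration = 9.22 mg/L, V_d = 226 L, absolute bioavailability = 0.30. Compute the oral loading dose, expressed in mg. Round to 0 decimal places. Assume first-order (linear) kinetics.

LD = Css × Vd / F = 9.22 × 226 / 0.30 = 6946 mg

6946 mg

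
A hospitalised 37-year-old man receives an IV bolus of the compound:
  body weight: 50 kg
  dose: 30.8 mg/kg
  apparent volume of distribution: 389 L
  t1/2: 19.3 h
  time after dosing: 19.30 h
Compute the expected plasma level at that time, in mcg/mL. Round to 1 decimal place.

Total dose = 30.8 × 50 = 1540 mg
C₀ = Dose / Vd = 1540 / 389 = 3.959 mg/L
k = ln2 / t½ = 0.693147 / 19.3 = 0.03591 h⁻¹
t / t½ = 19.30 / 19.3 = 1 half-lives
C = C₀ × (1/2)^1 = 3.959 × 0.5000 = 1.980 mg/L
(1.980 mg/L = 1.980 mcg/mL)

2.0 mcg/mL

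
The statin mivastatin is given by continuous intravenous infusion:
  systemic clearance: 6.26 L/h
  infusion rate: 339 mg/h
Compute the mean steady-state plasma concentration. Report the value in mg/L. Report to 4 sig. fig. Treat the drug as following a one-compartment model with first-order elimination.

At steady state Css = R₀ / CL = 339 / 6.260 = 54.15 mg/L

54.15 mg/L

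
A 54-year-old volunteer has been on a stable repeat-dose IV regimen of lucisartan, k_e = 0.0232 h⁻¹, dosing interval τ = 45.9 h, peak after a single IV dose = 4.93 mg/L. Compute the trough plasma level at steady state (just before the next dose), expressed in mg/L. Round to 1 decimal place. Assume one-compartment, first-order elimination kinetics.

e^(−kτ) = e^(−0.02320 × 45.9) = 0.3448
Accumulation ratio R = 1 / (1 − e^(−kτ)) = 1 / (1 − 0.3448) = 1.526
Steady-state trough = C₀ × R × e^(−kτ) = 4.93 × 1.526 × 0.3448 = 2.594 mg/L

2.6 mg/L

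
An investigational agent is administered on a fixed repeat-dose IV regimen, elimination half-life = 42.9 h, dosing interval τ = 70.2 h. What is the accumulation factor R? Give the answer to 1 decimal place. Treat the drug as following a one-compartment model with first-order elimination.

1.5

k = ln2 / t½ = 0.693147 / 42.9 = 0.01616 h⁻¹
e^(−kτ) = e^(−0.01616 × 70.2) = 0.3216
Accumulation ratio R = 1 / (1 − e^(−kτ)) = 1 / (1 − 0.3216) = 1.474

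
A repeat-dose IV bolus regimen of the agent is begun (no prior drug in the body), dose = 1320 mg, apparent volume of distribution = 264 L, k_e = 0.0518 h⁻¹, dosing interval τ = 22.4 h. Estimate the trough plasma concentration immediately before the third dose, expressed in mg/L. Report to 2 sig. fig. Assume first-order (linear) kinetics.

C₀ per dose = Dose / Vd = 1320 / 264 = 5.000 mg/L
Fraction remaining after one interval: r = e^(−kτ) = e^(−0.05180 × 22.4) = 0.3134
Before dose 3, 2 doses have been given (aged 1τ, 2τ).
C_trough = C₀ × (r + r²) = 5.000 × (0.3134 + 0.09822) = 2.058 mg/L

2.1 mg/L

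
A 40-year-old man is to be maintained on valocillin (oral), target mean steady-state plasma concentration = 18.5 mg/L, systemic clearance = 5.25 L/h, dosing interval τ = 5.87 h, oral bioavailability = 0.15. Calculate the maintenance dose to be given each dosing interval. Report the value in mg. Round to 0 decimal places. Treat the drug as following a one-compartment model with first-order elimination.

3801 mg

At steady state, F × (Dose/τ) = Css × CL.
Dose = Css × CL × τ / F = 18.5 × 5.250 × 5.87 / 0.15 = 3801 mg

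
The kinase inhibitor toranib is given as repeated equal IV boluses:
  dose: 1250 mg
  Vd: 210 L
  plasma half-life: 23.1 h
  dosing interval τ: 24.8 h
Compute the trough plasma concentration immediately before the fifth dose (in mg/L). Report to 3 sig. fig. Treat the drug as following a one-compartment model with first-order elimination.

5.11 mg/L

C₀ per dose = Dose / Vd = 1250 / 210 = 5.952 mg/L
k = ln2 / t½ = 0.693147 / 23.1 = 0.03001 h⁻¹
Fraction remaining after one interval: r = e^(−kτ) = e^(−0.03001 × 24.8) = 0.4751
Before dose 5, 4 doses have been given (aged 1τ, 2τ, 3τ, 4τ).
C_trough = C₀ × (r + r² + … + r^4) = C₀ × r(1−r^4)/(1−r)
        = 5.952 × 0.4751 × (1 − 0.05095) / (1 − 0.4751) = 5.113 mg/L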